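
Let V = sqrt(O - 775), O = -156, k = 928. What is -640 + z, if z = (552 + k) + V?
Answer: 840 + 7*I*sqrt(19) ≈ 840.0 + 30.512*I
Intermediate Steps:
V = 7*I*sqrt(19) (V = sqrt(-156 - 775) = sqrt(-931) = 7*I*sqrt(19) ≈ 30.512*I)
z = 1480 + 7*I*sqrt(19) (z = (552 + 928) + 7*I*sqrt(19) = 1480 + 7*I*sqrt(19) ≈ 1480.0 + 30.512*I)
-640 + z = -640 + (1480 + 7*I*sqrt(19)) = 840 + 7*I*sqrt(19)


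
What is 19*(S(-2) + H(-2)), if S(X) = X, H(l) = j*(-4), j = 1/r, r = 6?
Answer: -152/3 ≈ -50.667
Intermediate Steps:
j = 1/6 ≈ 0.16667
H(l) = -2/3 (H(l) = (1/6)*(-4) = -2/3)
19*(S(-2) + H(-2)) = 19*(-2 - 2/3) = 19*(-8/3) = -152/3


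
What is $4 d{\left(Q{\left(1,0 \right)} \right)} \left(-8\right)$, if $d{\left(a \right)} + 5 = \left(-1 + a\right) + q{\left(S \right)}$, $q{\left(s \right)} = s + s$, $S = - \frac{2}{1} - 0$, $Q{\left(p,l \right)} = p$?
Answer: $288$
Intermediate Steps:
$S = -2$ ($S = \left(-2\right) 1 + 0 = -2 + 0 = -2$)
$q{\left(s \right)} = 2 s$
$d{\left(a \right)} = -10 + a$ ($d{\left(a \right)} = -5 + \left(\left(-1 + a\right) + 2 \left(-2\right)\right) = -5 + \left(\left(-1 + a\right) - 4\right) = -5 + \left(-5 + a\right) = -10 + a$)
$4 d{\left(Q{\left(1,0 \right)} \right)} \left(-8\right) = 4 \left(-10 + 1\right) \left(-8\right) = 4 \left(-9\right) \left(-8\right) = \left(-36\right) \left(-8\right) = 288$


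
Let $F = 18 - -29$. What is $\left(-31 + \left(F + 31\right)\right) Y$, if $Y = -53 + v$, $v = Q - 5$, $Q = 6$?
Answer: $-2444$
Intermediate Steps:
$v = 1$ ($v = 6 - 5 = 1$)
$F = 47$ ($F = 18 + 29 = 47$)
$Y = -52$ ($Y = -53 + 1 = -52$)
$\left(-31 + \left(F + 31\right)\right) Y = \left(-31 + \left(47 + 31\right)\right) \left(-52\right) = \left(-31 + 78\right) \left(-52\right) = 47 \left(-52\right) = -2444$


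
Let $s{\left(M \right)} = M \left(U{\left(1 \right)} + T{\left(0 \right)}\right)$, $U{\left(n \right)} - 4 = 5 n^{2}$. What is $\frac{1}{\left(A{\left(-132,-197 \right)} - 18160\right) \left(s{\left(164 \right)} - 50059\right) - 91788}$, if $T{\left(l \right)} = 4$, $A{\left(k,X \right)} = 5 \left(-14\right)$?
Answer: $\frac{1}{873617422} \approx 1.1447 \cdot 10^{-9}$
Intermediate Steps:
$A{\left(k,X \right)} = -70$
$U{\left(n \right)} = 4 + 5 n^{2}$
$s{\left(M \right)} = 13 M$ ($s{\left(M \right)} = M \left(\left(4 + 5 \cdot 1^{2}\right) + 4\right) = M \left(\left(4 + 5 \cdot 1\right) + 4\right) = M \left(\left(4 + 5\right) + 4\right) = M \left(9 + 4\right) = M 13 = 13 M$)
$\frac{1}{\left(A{\left(-132,-197 \right)} - 18160\right) \left(s{\left(164 \right)} - 50059\right) - 91788} = \frac{1}{\left(-70 - 18160\right) \left(13 \cdot 164 - 50059\right) - 91788} = \frac{1}{- 18230 \left(2132 - 50059\right) - 91788} = \frac{1}{\left(-18230\right) \left(-47927\right) - 91788} = \frac{1}{873709210 - 91788} = \frac{1}{873617422}$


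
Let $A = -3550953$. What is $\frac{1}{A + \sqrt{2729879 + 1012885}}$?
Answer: $- \frac{1183651}{4203087821815} - \frac{2 \sqrt{935691}}{12609263465445} \approx -2.8177 \cdot 10^{-7}$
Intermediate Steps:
$\frac{1}{A + \sqrt{2729879 + 1012885}} = \frac{1}{-3550953 + \sqrt{2729879 + 1012885}} = \frac{1}{-3550953 + \sqrt{3742764}} = \frac{1}{-3550953 + 2 \sqrt{935691}}$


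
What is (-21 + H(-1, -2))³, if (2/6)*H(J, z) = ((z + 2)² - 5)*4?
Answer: -531441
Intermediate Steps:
H(J, z) = -60 + 12*(2 + z)² (H(J, z) = 3*(((z + 2)² - 5)*4) = 3*(((2 + z)² - 5)*4) = 3*((-5 + (2 + z)²)*4) = 3*(-20 + 4*(2 + z)²) = -60 + 12*(2 + z)²)
(-21 + H(-1, -2))³ = (-21 + (-60 + 12*(2 - 2)²))³ = (-21 + (-60 + 12*0²))³ = (-21 + (-60 + 12*0))³ = (-21 + (-60 + 0))³ = (-21 - 60)³ = (-81)³ = -531441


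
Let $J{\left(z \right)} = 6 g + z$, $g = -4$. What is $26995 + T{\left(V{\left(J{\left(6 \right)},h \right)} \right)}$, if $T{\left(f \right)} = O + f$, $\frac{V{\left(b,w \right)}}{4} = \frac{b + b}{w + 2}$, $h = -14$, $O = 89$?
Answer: $27096$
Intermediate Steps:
$J{\left(z \right)} = -24 + z$ ($J{\left(z \right)} = 6 \left(-4\right) + z = -24 + z$)
$V{\left(b,w \right)} = \frac{8 b}{2 + w}$ ($V{\left(b,w \right)} = 4 \frac{b + b}{w + 2} = 4 \frac{2 b}{2 + w} = \frac{8 b}{2 + w}$)
$T{\left(f \right)} = 89 + f$
$26995 + T{\left(V{\left(J{\left(6 \right)},h \right)} \right)} = 26995 + \left(89 + \frac{8 \left(-24 + 6\right)}{2 - 14}\right) = 26995 + \left(89 + 8 \left(-18\right) \frac{1}{-12}\right) = 26995 + \left(89 + 8 \left(-18\right) \left(- \frac{1}{12}\right)\right) = 26995 + \left(89 + 12\right) = 26995 + 101 = 27096$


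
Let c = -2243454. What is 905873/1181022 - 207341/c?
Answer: 189763223987/220797377499 ≈ 0.85945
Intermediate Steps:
905873/1181022 - 207341/c = 905873/1181022 - 207341/(-2243454) = 905873*(1/1181022) - 207341*(-1/2243454) = 905873/1181022 + 207341/2243454 = 189763223987/220797377499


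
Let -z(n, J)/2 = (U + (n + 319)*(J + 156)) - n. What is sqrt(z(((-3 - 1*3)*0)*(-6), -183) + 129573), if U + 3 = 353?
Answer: sqrt(146099) ≈ 382.23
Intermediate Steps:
U = 350 (U = -3 + 353 = 350)
z(n, J) = -700 + 2*n - 2*(156 + J)*(319 + n) (z(n, J) = -2*((350 + (n + 319)*(J + 156)) - n) = -2*((350 + (319 + n)*(156 + J)) - n) = -2*((350 + (156 + J)*(319 + n)) - n) = -2*(350 - n + (156 + J)*(319 + n)) = -700 + 2*n - 2*(156 + J)*(319 + n))
sqrt(z(((-3 - 1*3)*0)*(-6), -183) + 129573) = sqrt((-100228 - 638*(-183) - 310*(-3 - 1*3)*0*(-6) - 2*(-183)*((-3 - 1*3)*0)*(-6)) + 129573) = sqrt((-100228 + 116754 - 310*(-3 - 3)*0*(-6) - 2*(-183)*((-3 - 3)*0)*(-6)) + 129573) = sqrt((-100228 + 116754 - 310*(-6*0)*(-6) - 2*(-183)*-6*0*(-6)) + 129573) = sqrt((-100228 + 116754 - 0*(-6) - 2*(-183)*0*(-6)) + 129573) = sqrt((-100228 + 116754 - 310*0 - 2*(-183)*0) + 129573) = sqrt((-100228 + 116754 + 0 + 0) + 129573) = sqrt(16526 + 129573) = sqrt(146099)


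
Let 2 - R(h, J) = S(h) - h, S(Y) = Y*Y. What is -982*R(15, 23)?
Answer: 204256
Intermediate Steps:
S(Y) = Y²
R(h, J) = 2 + h - h² (R(h, J) = 2 - (h² - h) = 2 + (h - h²) = 2 + h - h²)
-982*R(15, 23) = -982*(2 + 15 - 1*15²) = -982*(2 + 15 - 1*225) = -982*(2 + 15 - 225) = -982*(-208) = 204256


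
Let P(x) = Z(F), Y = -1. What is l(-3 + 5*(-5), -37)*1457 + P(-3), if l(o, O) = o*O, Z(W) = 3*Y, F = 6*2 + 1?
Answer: 1509449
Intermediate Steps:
F = 13 (F = 12 + 1 = 13)
Z(W) = -3 (Z(W) = 3*(-1) = -3)
P(x) = -3
l(o, O) = O*o
l(-3 + 5*(-5), -37)*1457 + P(-3) = -37*(-3 + 5*(-5))*1457 - 3 = -37*(-3 - 25)*1457 - 3 = -37*(-28)*1457 - 3 = 1036*1457 - 3 = 1509452 - 3 = 1509449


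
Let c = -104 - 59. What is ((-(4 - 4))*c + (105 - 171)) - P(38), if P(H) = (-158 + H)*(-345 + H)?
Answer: -36906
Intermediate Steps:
c = -163
P(H) = (-345 + H)*(-158 + H)
((-(4 - 4))*c + (105 - 171)) - P(38) = (-(4 - 4)*(-163) + (105 - 171)) - (54510 + 38**2 - 503*38) = (-1*0*(-163) - 66) - (54510 + 1444 - 19114) = (0*(-163) - 66) - 1*36840 = (0 - 66) - 36840 = -66 - 36840 = -36906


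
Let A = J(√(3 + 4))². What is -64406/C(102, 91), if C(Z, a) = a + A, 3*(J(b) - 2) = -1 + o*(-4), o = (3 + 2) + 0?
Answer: -32203/58 ≈ -555.22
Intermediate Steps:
o = 5 (o = 5 + 0 = 5)
J(b) = -5 (J(b) = 2 + (-1 + 5*(-4))/3 = 2 + (-1 - 20)/3 = 2 + (⅓)*(-21) = 2 - 7 = -5)
A = 25 (A = (-5)² = 25)
C(Z, a) = 25 + a (C(Z, a) = a + 25 = 25 + a)
-64406/C(102, 91) = -64406/(25 + 91) = -64406/116 = -64406*1/116 = -32203/58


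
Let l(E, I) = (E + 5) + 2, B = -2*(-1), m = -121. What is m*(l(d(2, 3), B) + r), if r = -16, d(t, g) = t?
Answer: 847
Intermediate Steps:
B = 2
l(E, I) = 7 + E (l(E, I) = (5 + E) + 2 = 7 + E)
m*(l(d(2, 3), B) + r) = -121*((7 + 2) - 16) = -121*(9 - 16) = -121*(-7) = 847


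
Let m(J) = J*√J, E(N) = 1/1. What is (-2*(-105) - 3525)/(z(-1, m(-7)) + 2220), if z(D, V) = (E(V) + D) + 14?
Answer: -3315/2234 ≈ -1.4839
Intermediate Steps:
E(N) = 1
m(J) = J^(3/2)
z(D, V) = 15 + D (z(D, V) = (1 + D) + 14 = 15 + D)
(-2*(-105) - 3525)/(z(-1, m(-7)) + 2220) = (-2*(-105) - 3525)/((15 - 1) + 2220) = (210 - 3525)/(14 + 2220) = -3315/2234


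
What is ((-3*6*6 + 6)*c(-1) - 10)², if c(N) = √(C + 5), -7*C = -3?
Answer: 396052/7 + 2040*√266/7 ≈ 61332.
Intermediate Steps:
C = 3/7 (C = -⅐*(-3) = 3/7 ≈ 0.42857)
c(N) = √266/7 (c(N) = √(3/7 + 5) = √(38/7) = √266/7)
((-3*6*6 + 6)*c(-1) - 10)² = ((-3*6*6 + 6)*(√266/7) - 10)² = ((-18*6 + 6)*(√266/7) - 10)² = ((-108 + 6)*(√266/7) - 10)² = (-102*√266/7 - 10)² = (-10 - 102*√266/7)²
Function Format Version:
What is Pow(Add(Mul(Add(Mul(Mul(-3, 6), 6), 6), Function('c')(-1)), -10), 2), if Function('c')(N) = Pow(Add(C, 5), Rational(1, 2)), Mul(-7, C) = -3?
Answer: Add(Rational(396052, 7), Mul(Rational(2040, 7), Pow(266, Rational(1, 2)))) ≈ 61332.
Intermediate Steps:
C = Rational(3, 7) (C = Mul(Rational(-1, 7), -3) = Rational(3, 7) ≈ 0.42857)
Function('c')(N) = Mul(Rational(1, 7), Pow(266, Rational(1, 2))) (Function('c')(N) = Pow(Add(Rational(3, 7), 5), Rational(1, 2)) = Pow(Rational(38, 7), Rational(1, 2)) = Mul(Rational(1, 7), Pow(266, Rational(1, 2))))
Pow(Add(Mul(Add(Mul(Mul(-3, 6), 6), 6), Function('c')(-1)), -10), 2) = Pow(Add(Mul(Add(Mul(Mul(-3, 6), 6), 6), Mul(Rational(1, 7), Pow(266, Rational(1, 2)))), -10), 2) = Pow(Add(Mul(Add(Mul(-18, 6), 6), Mul(Rational(1, 7), Pow(266, Rational(1, 2)))), -10), 2) = Pow(Add(Mul(Add(-108, 6), Mul(Rational(1, 7), Pow(266, Rational(1, 2)))), -10), 2) = Pow(Add(Mul(-102, Mul(Rational(1, 7), Pow(266, Rational(1, 2)))), -10), 2) = Pow(Add(Mul(Rational(-102, 7), Pow(266, Rational(1, 2))), -10), 2) = Pow(Add(-10, Mul(Rational(-102, 7), Pow(266, Rational(1, 2)))), 2)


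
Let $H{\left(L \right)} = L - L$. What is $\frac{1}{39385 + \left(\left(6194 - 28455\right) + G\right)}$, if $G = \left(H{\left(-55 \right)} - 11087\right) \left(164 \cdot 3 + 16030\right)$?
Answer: $- \frac{1}{183162290} \approx -5.4596 \cdot 10^{-9}$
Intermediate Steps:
$H{\left(L \right)} = 0$
$G = -183179414$ ($G = \left(0 - 11087\right) \left(164 \cdot 3 + 16030\right) = - 11087 \left(492 + 16030\right) = \left(-11087\right) 16522 = -183179414$)
$\frac{1}{39385 + \left(\left(6194 - 28455\right) + G\right)} = \frac{1}{39385 + \left(\left(6194 - 28455\right) - 183179414\right)} = \frac{1}{39385 - 183201675} = \frac{1}{-183162290} = - \frac{1}{183162290}$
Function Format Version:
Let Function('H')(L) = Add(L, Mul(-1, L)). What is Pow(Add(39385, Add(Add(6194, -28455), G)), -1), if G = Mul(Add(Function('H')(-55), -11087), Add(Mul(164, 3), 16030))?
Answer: Rational(-1, 183162290) ≈ -5.4596e-9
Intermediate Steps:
Function('H')(L) = 0
G = -183179414 (G = Mul(Add(0, -11087), Add(Mul(164, 3), 16030)) = Mul(-11087, Add(492, 16030)) = Mul(-11087, 16522) = -183179414)
Pow(Add(39385, Add(Add(6194, -28455), G)), -1) = Pow(Add(39385, Add(Add(6194, -28455), -183179414)), -1) = Pow(Add(39385, Add(-22261, -183179414)), -1) = Pow(Add(39385, -183201675), -1) = Pow(-183162290, -1) = Rational(-1, 183162290)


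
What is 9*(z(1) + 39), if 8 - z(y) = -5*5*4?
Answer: 1323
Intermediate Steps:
z(y) = 108 (z(y) = 8 - (-5*5)*4 = 8 - (-25)*4 = 8 - 1*(-100) = 8 + 100 = 108)
9*(z(1) + 39) = 9*(108 + 39) = 9*147 = 1323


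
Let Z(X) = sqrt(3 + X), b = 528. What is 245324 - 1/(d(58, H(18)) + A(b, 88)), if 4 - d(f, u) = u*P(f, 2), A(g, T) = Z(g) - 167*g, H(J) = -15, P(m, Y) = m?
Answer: 1869770885902354/7621638673 + 3*sqrt(59)/7621638673 ≈ 2.4532e+5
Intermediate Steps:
A(g, T) = sqrt(3 + g) - 167*g
d(f, u) = 4 - f*u (d(f, u) = 4 - u*f = 4 - f*u)
245324 - 1/(d(58, H(18)) + A(b, 88)) = 245324 - 1/((4 - 1*58*(-15)) + (sqrt(3 + 528) - 167*528)) = 245324 - 1/((4 + 870) + (sqrt(531) - 88176)) = 245324 - 1/(874 + (3*sqrt(59) - 88176)) = 245324 - 1/(874 + (-88176 + 3*sqrt(59))) = 245324 - 1/(-87302 + 3*sqrt(59))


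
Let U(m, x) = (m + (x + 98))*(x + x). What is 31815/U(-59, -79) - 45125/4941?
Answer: -25598417/6245424 ≈ -4.0987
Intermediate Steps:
U(m, x) = 2*x*(98 + m + x) (U(m, x) = (m + (98 + x))*(2*x) = (98 + m + x)*(2*x) = 2*x*(98 + m + x))
31815/U(-59, -79) - 45125/4941 = 31815/((2*(-79)*(98 - 59 - 79))) - 45125/4941 = 31815/((2*(-79)*(-40))) - 45125*1/4941 = 31815/6320 - 45125/4941 = 31815*(1/6320) - 45125/4941 = 6363/1264 - 45125/4941 = -25598417/6245424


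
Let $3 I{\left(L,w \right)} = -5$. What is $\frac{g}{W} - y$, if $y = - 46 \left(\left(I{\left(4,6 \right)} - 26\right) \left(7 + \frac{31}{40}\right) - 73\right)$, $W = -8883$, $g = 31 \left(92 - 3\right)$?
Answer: $- \frac{2354580199}{177660} \approx -13253.0$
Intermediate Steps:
$I{\left(L,w \right)} = - \frac{5}{3}$ ($I{\left(L,w \right)} = \frac{1}{3} \left(-5\right) = - \frac{5}{3}$)
$g = 2759$ ($g = 31 \cdot 89 = 2759$)
$y = \frac{795179}{60}$ ($y = - 46 \left(\left(- \frac{5}{3} - 26\right) \left(7 + \frac{31}{40}\right) - 73\right) = - 46 \left(- \frac{83 \left(7 + 31 \cdot \frac{1}{40}\right)}{3} - 73\right) = - 46 \left(- \frac{83 \left(7 + \frac{31}{40}\right)}{3} - 73\right) = - 46 \left(\left(- \frac{83}{3}\right) \frac{311}{40} - 73\right) = - 46 \left(- \frac{25813}{120} - 73\right) = \left(-46\right) \left(- \frac{34573}{120}\right) = \frac{795179}{60} \approx 13253.0$)
$\frac{g}{W} - y = \frac{2759}{-8883} - \frac{795179}{60} = 2759 \left(- \frac{1}{8883}\right) - \frac{795179}{60} = - \frac{2759}{8883} - \frac{795179}{60} = - \frac{2354580199}{177660}$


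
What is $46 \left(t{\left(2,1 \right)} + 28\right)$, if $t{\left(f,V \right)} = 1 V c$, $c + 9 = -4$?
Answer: $690$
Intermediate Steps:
$c = -13$ ($c = -9 - 4 = -13$)
$t{\left(f,V \right)} = - 13 V$ ($t{\left(f,V \right)} = 1 V \left(-13\right) = V \left(-13\right) = - 13 V$)
$46 \left(t{\left(2,1 \right)} + 28\right) = 46 \left(\left(-13\right) 1 + 28\right) = 46 \left(-13 + 28\right) = 46 \cdot 15 = 690$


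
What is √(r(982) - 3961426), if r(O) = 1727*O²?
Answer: √1661426122 ≈ 40761.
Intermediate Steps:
√(r(982) - 3961426) = √(1727*982² - 3961426) = √(1727*964324 - 3961426) = √(1665387548 - 3961426) = √1661426122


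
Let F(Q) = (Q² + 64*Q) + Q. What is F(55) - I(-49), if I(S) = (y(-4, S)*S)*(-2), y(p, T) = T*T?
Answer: -228698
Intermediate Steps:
y(p, T) = T²
F(Q) = Q² + 65*Q
I(S) = -2*S³ (I(S) = (S²*S)*(-2) = S³*(-2) = -2*S³)
F(55) - I(-49) = 55*(65 + 55) - (-2)*(-49)³ = 55*120 - (-2)*(-117649) = 6600 - 1*235298 = 6600 - 235298 = -228698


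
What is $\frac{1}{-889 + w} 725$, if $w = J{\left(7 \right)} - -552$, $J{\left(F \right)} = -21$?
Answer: $- \frac{725}{358} \approx -2.0251$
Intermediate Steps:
$w = 531$ ($w = -21 - -552 = -21 + 552 = 531$)
$\frac{1}{-889 + w} 725 = \frac{1}{-889 + 531} \cdot 725 = \frac{1}{-358} \cdot 725 = \left(- \frac{1}{358}\right) 725 = - \frac{725}{358}$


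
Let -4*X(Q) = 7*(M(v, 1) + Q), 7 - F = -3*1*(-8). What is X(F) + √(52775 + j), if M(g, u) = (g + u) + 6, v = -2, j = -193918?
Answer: 21 + I*√141143 ≈ 21.0 + 375.69*I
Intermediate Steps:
F = -17 (F = 7 - (-3*1)*(-8) = 7 - (-3)*(-8) = 7 - 1*24 = 7 - 24 = -17)
M(g, u) = 6 + g + u
X(Q) = -35/4 - 7*Q/4 (X(Q) = -7*((6 - 2 + 1) + Q)/4 = -7*(5 + Q)/4 = -(35 + 7*Q)/4 = -35/4 - 7*Q/4)
X(F) + √(52775 + j) = (-35/4 - 7/4*(-17)) + √(52775 - 193918) = (-35/4 + 119/4) + √(-141143) = 21 + I*√141143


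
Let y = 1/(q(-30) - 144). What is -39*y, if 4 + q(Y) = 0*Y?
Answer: 39/148 ≈ 0.26351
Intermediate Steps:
q(Y) = -4 (q(Y) = -4 + 0*Y = -4 + 0 = -4)
y = -1/148 (y = 1/(-4 - 144) = 1/(-148) = -1/148 ≈ -0.0067568)
-39*y = -39*(-1/148) = 39/148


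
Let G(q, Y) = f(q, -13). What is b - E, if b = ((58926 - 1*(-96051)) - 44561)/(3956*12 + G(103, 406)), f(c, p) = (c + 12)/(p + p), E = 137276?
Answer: -169417265516/1234157 ≈ -1.3727e+5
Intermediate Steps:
f(c, p) = (12 + c)/(2*p) (f(c, p) = (12 + c)/((2*p)) = (12 + c)*(1/(2*p)) = (12 + c)/(2*p))
G(q, Y) = -6/13 - q/26 (G(q, Y) = (½)*(12 + q)/(-13) = (½)*(-1/13)*(12 + q) = -6/13 - q/26)
b = 2870816/1234157 (b = ((58926 - 1*(-96051)) - 44561)/(3956*12 + (-6/13 - 1/26*103)) = ((58926 + 96051) - 44561)/(47472 + (-6/13 - 103/26)) = (154977 - 44561)/(47472 - 115/26) = 110416/(1234157/26) = 110416*(26/1234157) = 2870816/1234157 ≈ 2.3261)
b - E = 2870816/1234157 - 1*137276 = 2870816/1234157 - 137276 = -169417265516/1234157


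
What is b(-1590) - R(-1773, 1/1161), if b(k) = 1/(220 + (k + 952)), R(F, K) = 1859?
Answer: -777063/418 ≈ -1859.0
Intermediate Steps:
b(k) = 1/(1172 + k) (b(k) = 1/(220 + (952 + k)) = 1/(1172 + k))
b(-1590) - R(-1773, 1/1161) = 1/(1172 - 1590) - 1*1859 = 1/(-418) - 1859 = -1/418 - 1859 = -777063/418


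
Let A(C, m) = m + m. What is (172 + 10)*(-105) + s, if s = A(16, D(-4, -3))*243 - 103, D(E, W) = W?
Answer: -20671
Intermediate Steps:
A(C, m) = 2*m
s = -1561 (s = (2*(-3))*243 - 103 = -6*243 - 103 = -1458 - 103 = -1561)
(172 + 10)*(-105) + s = (172 + 10)*(-105) - 1561 = 182*(-105) - 1561 = -19110 - 1561 = -20671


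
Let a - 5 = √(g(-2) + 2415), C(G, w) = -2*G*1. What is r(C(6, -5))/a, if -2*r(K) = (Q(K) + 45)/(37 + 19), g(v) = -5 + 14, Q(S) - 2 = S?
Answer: 25/38384 - 5*√606/19192 ≈ -0.0057621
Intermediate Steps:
C(G, w) = -2*G
Q(S) = 2 + S
g(v) = 9
a = 5 + 2*√606 (a = 5 + √(9 + 2415) = 5 + √2424 = 5 + 2*√606 ≈ 54.234)
r(K) = -47/112 - K/112 (r(K) = -((2 + K) + 45)/(2*(37 + 19)) = -(47 + K)/(2*56) = -(47/56 + K/56)/2 = -47/112 - K/112)
r(C(6, -5))/a = (-47/112 - (-1)*6/56)/(5 + 2*√606) = (-47/112 - 1/112*(-12))/(5 + 2*√606) = (-47/112 + 3/28)/(5 + 2*√606) = -5/(16*(5 + 2*√606))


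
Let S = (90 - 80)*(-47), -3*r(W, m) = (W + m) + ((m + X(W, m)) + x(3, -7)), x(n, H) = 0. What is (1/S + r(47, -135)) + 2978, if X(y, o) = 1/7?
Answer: 10042013/3290 ≈ 3052.3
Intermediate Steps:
X(y, o) = ⅐
r(W, m) = -1/21 - 2*m/3 - W/3 (r(W, m) = -((W + m) + ((m + ⅐) + 0))/3 = -((W + m) + ((⅐ + m) + 0))/3 = -((W + m) + (⅐ + m))/3 = -(⅐ + W + 2*m)/3 = -1/21 - 2*m/3 - W/3)
S = -470 (S = 10*(-47) = -470)
(1/S + r(47, -135)) + 2978 = (1/(-470) + (-1/21 - ⅔*(-135) - ⅓*47)) + 2978 = (-1/470 + (-1/21 + 90 - 47/3)) + 2978 = (-1/470 + 520/7) + 2978 = 244393/3290 + 2978 = 10042013/3290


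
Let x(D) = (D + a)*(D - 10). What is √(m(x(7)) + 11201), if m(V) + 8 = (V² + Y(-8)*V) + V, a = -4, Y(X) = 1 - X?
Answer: 4*√699 ≈ 105.75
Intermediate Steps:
x(D) = (-10 + D)*(-4 + D) (x(D) = (D - 4)*(D - 10) = (-4 + D)*(-10 + D) = (-10 + D)*(-4 + D))
m(V) = -8 + V² + 10*V (m(V) = -8 + ((V² + (1 - 1*(-8))*V) + V) = -8 + ((V² + (1 + 8)*V) + V) = -8 + ((V² + 9*V) + V) = -8 + (V² + 10*V) = -8 + V² + 10*V)
√(m(x(7)) + 11201) = √((-8 + (40 + 7² - 14*7)² + 10*(40 + 7² - 14*7)) + 11201) = √((-8 + (40 + 49 - 98)² + 10*(40 + 49 - 98)) + 11201) = √((-8 + (-9)² + 10*(-9)) + 11201) = √((-8 + 81 - 90) + 11201) = √(-17 + 11201) = √11184 = 4*√699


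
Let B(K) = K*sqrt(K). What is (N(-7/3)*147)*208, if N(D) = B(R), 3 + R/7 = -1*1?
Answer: -1712256*I*sqrt(7) ≈ -4.5302e+6*I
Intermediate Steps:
R = -28 (R = -21 + 7*(-1*1) = -21 + 7*(-1) = -21 - 7 = -28)
B(K) = K**(3/2)
N(D) = -56*I*sqrt(7) (N(D) = (-28)**(3/2) = -56*I*sqrt(7))
(N(-7/3)*147)*208 = (-56*I*sqrt(7)*147)*208 = -8232*I*sqrt(7)*208 = -1712256*I*sqrt(7)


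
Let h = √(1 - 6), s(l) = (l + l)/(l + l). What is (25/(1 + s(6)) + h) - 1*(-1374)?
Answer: 2773/2 + I*√5 ≈ 1386.5 + 2.2361*I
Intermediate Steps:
s(l) = 1 (s(l) = (2*l)/((2*l)) = (2*l)*(1/(2*l)) = 1)
h = I*√5 (h = √(-5) = I*√5 ≈ 2.2361*I)
(25/(1 + s(6)) + h) - 1*(-1374) = (25/(1 + 1) + I*√5) - 1*(-1374) = (25/2 + I*√5) + 1374 = 2773/2 + I*√5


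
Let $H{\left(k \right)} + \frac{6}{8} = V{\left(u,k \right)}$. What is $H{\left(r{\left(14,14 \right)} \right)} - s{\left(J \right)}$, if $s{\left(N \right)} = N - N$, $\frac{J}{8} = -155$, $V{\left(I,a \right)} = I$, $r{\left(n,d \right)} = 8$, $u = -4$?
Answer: $- \frac{19}{4} \approx -4.75$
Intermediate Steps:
$H{\left(k \right)} = - \frac{19}{4}$ ($H{\left(k \right)} = - \frac{3}{4} - 4 = - \frac{19}{4}$)
$J = -1240$ ($J = 8 \left(-155\right) = -1240$)
$s{\left(N \right)} = 0$
$H{\left(r{\left(14,14 \right)} \right)} - s{\left(J \right)} = - \frac{19}{4} - 0 = - \frac{19}{4} + 0 = - \frac{19}{4}$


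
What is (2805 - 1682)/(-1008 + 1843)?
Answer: 1123/835 ≈ 1.3449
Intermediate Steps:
(2805 - 1682)/(-1008 + 1843) = 1123/835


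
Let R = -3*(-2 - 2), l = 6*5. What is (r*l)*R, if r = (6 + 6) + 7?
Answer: 6840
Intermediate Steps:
r = 19 (r = 12 + 7 = 19)
l = 30
R = 12 (R = -3*(-4) = 12)
(r*l)*R = (19*30)*12 = 570*12 = 6840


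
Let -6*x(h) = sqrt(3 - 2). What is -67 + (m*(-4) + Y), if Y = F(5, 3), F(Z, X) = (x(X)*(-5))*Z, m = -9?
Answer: -161/6 ≈ -26.833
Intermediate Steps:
x(h) = -1/6 (x(h) = -sqrt(3 - 2)/6 = -sqrt(1)/6 = -1/6*1 = -1/6)
F(Z, X) = 5*Z/6 (F(Z, X) = (-1/6*(-5))*Z = 5*Z/6)
Y = 25/6 (Y = (5/6)*5 = 25/6 ≈ 4.1667)
-67 + (m*(-4) + Y) = -67 + (-9*(-4) + 25/6) = -67 + (36 + 25/6) = -67 + 241/6 = -161/6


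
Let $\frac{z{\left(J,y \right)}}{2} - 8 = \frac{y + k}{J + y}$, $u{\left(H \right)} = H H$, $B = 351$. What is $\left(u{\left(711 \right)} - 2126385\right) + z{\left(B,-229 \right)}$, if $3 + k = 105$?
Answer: $- \frac{98871855}{61} \approx -1.6209 \cdot 10^{6}$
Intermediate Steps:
$k = 102$ ($k = -3 + 105 = 102$)
$u{\left(H \right)} = H^{2}$
$z{\left(J,y \right)} = 16 + \frac{2 \left(102 + y\right)}{J + y}$ ($z{\left(J,y \right)} = 16 + 2 \frac{y + 102}{J + y} = 16 + 2 \frac{102 + y}{J + y} = 16 + \frac{2 \left(102 + y\right)}{J + y}$)
$\left(u{\left(711 \right)} - 2126385\right) + z{\left(B,-229 \right)} = \left(711^{2} - 2126385\right) + \frac{2 \left(102 + 8 \cdot 351 + 9 \left(-229\right)\right)}{351 - 229} = \left(505521 - 2126385\right) + \frac{2 \left(102 + 2808 - 2061\right)}{122} = -1620864 + 2 \cdot \frac{1}{122} \cdot 849 = -1620864 + \frac{849}{61} = - \frac{98871855}{61}$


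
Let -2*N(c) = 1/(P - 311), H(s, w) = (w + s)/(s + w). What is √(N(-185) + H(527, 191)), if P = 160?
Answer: √91506/302 ≈ 1.0017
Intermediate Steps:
H(s, w) = 1 (H(s, w) = (s + w)/(s + w) = 1)
N(c) = 1/302 (N(c) = -1/(2*(160 - 311)) = -½/(-151) = -½*(-1/151) = 1/302)
√(N(-185) + H(527, 191)) = √(1/302 + 1) = √(303/302) = √91506/302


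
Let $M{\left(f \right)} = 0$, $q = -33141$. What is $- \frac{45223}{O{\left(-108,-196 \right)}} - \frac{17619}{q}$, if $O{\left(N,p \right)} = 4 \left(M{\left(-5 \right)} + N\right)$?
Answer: $\frac{502115617}{4772304} \approx 105.21$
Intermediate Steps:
$O{\left(N,p \right)} = 4 N$ ($O{\left(N,p \right)} = 4 \left(0 + N\right) = 4 N$)
$- \frac{45223}{O{\left(-108,-196 \right)}} - \frac{17619}{q} = - \frac{45223}{4 \left(-108\right)} - \frac{17619}{-33141} = - \frac{45223}{-432} - - \frac{5873}{11047} = \left(-45223\right) \left(- \frac{1}{432}\right) + \frac{5873}{11047} = \frac{45223}{432} + \frac{5873}{11047} = \frac{502115617}{4772304}$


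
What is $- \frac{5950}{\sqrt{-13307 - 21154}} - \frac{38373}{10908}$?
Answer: $- \frac{12791}{3636} + \frac{850 i \sqrt{3829}}{1641} \approx -3.5179 + 32.052 i$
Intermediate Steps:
$- \frac{5950}{\sqrt{-13307 - 21154}} - \frac{38373}{10908} = - \frac{5950}{\sqrt{-34461}} - \frac{12791}{3636} = - \frac{5950}{3 i \sqrt{3829}} - \frac{12791}{3636} = - 5950 \left(- \frac{i \sqrt{3829}}{11487}\right) - \frac{12791}{3636} = \frac{850 i \sqrt{3829}}{1641} - \frac{12791}{3636} = - \frac{12791}{3636} + \frac{850 i \sqrt{3829}}{1641}$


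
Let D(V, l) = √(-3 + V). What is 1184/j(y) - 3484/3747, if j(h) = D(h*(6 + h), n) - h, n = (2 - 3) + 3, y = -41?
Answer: 60342284/311001 - 2368*√358/249 ≈ 14.088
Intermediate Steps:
n = 2 (n = -1 + 3 = 2)
j(h) = √(-3 + h*(6 + h)) - h
1184/j(y) - 3484/3747 = 1184/(√(-3 - 41*(6 - 41)) - 1*(-41)) - 3484/3747 = 1184/(√(-3 - 41*(-35)) + 41) - 3484*1/3747 = 1184/(√(-3 + 1435) + 41) - 3484/3747 = 1184/(√1432 + 41) - 3484/3747 = 1184/(2*√358 + 41) - 3484/3747 = 1184/(41 + 2*√358) - 3484/3747 = -3484/3747 + 1184/(41 + 2*√358)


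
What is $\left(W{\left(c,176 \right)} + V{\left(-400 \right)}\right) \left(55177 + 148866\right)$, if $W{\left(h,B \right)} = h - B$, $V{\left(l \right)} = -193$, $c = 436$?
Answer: $13670881$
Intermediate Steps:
$\left(W{\left(c,176 \right)} + V{\left(-400 \right)}\right) \left(55177 + 148866\right) = \left(\left(436 - 176\right) - 193\right) \left(55177 + 148866\right) = \left(\left(436 - 176\right) - 193\right) 204043 = \left(260 - 193\right) 204043 = 67 \cdot 204043 = 13670881$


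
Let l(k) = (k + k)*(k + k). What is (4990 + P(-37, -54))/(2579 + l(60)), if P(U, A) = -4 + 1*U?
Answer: 4949/16979 ≈ 0.29148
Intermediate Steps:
P(U, A) = -4 + U
l(k) = 4*k**2 (l(k) = (2*k)*(2*k) = 4*k**2)
(4990 + P(-37, -54))/(2579 + l(60)) = (4990 + (-4 - 37))/(2579 + 4*60**2) = (4990 - 41)/(2579 + 4*3600) = 4949/(2579 + 14400) = 4949/16979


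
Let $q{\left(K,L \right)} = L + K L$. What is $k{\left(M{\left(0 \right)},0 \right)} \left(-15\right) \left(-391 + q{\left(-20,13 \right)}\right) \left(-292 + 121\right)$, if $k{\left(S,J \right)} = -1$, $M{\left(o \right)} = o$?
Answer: $1636470$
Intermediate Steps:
$k{\left(M{\left(0 \right)},0 \right)} \left(-15\right) \left(-391 + q{\left(-20,13 \right)}\right) \left(-292 + 121\right) = \left(-1\right) \left(-15\right) \left(-391 + 13 \left(1 - 20\right)\right) \left(-292 + 121\right) = 15 \left(-391 + 13 \left(-19\right)\right) \left(-171\right) = 15 \left(-391 - 247\right) \left(-171\right) = 15 \left(\left(-638\right) \left(-171\right)\right) = 15 \cdot 109098 = 1636470$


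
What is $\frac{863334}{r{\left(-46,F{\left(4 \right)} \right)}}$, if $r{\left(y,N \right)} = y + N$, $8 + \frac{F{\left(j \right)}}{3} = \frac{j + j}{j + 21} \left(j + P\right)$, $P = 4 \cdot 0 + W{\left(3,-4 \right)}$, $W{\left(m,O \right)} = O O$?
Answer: $- \frac{2158335}{127} \approx -16995.0$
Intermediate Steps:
$W{\left(m,O \right)} = O^{2}$
$P = 16$ ($P = 4 \cdot 0 + \left(-4\right)^{2} = 0 + 16 = 16$)
$F{\left(j \right)} = -24 + \frac{6 j \left(16 + j\right)}{21 + j}$ ($F{\left(j \right)} = -24 + 3 \frac{j + j}{j + 21} \left(j + 16\right) = -24 + 3 \frac{2 j}{21 + j} \left(16 + j\right) = -24 + 3 \frac{2 j \left(16 + j\right)}{21 + j} = -24 + \frac{6 j \left(16 + j\right)}{21 + j}$)
$r{\left(y,N \right)} = N + y$
$\frac{863334}{r{\left(-46,F{\left(4 \right)} \right)}} = \frac{863334}{\frac{6 \left(-84 + 4^{2} + 12 \cdot 4\right)}{21 + 4} - 46} = \frac{863334}{\frac{6 \left(-84 + 16 + 48\right)}{25} - 46} = \frac{863334}{6 \cdot \frac{1}{25} \left(-20\right) - 46} = \frac{863334}{- \frac{24}{5} - 46} = \frac{863334}{- \frac{254}{5}} = 863334 \left(- \frac{5}{254}\right) = - \frac{2158335}{127}$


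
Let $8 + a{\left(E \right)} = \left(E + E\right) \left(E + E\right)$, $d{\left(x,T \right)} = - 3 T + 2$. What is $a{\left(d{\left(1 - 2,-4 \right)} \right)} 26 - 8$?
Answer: $20168$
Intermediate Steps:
$d{\left(x,T \right)} = 2 - 3 T$
$a{\left(E \right)} = -8 + 4 E^{2}$ ($a{\left(E \right)} = -8 + \left(E + E\right) \left(E + E\right) = -8 + 2 E 2 E = -8 + 4 E^{2}$)
$a{\left(d{\left(1 - 2,-4 \right)} \right)} 26 - 8 = \left(-8 + 4 \left(2 - -12\right)^{2}\right) 26 - 8 = \left(-8 + 4 \left(2 + 12\right)^{2}\right) 26 - 8 = \left(-8 + 4 \cdot 14^{2}\right) 26 - 8 = \left(-8 + 4 \cdot 196\right) 26 - 8 = \left(-8 + 784\right) 26 - 8 = 776 \cdot 26 - 8 = 20176 - 8 = 20168$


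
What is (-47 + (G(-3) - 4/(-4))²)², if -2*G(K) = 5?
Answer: 32041/16 ≈ 2002.6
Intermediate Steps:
G(K) = -5/2 (G(K) = -½*5 = -5/2)
(-47 + (G(-3) - 4/(-4))²)² = (-47 + (-5/2 - 4/(-4))²)² = (-47 + (-5/2 - 4*(-¼))²)² = (-47 + (-5/2 + 1)²)² = (-47 + (-3/2)²)² = (-47 + 9/4)² = (-179/4)² = 32041/16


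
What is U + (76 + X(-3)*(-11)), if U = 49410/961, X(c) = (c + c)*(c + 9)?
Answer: 503002/961 ≈ 523.42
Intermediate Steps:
X(c) = 2*c*(9 + c) (X(c) = (2*c)*(9 + c) = 2*c*(9 + c))
U = 49410/961 (U = 49410*(1/961) = 49410/961 ≈ 51.415)
U + (76 + X(-3)*(-11)) = 49410/961 + (76 + (2*(-3)*(9 - 3))*(-11)) = 49410/961 + (76 + (2*(-3)*6)*(-11)) = 49410/961 + (76 - 36*(-11)) = 49410/961 + (76 + 396) = 49410/961 + 472 = 503002/961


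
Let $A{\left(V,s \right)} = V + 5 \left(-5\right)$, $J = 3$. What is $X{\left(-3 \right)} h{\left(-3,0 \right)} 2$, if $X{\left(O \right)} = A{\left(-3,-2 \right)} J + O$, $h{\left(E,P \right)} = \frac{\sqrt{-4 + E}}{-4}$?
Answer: $\frac{87 i \sqrt{7}}{2} \approx 115.09 i$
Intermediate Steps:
$A{\left(V,s \right)} = -25 + V$ ($A{\left(V,s \right)} = V - 25 = -25 + V$)
$h{\left(E,P \right)} = - \frac{\sqrt{-4 + E}}{4}$ ($h{\left(E,P \right)} = \sqrt{-4 + E} \left(- \frac{1}{4}\right) = - \frac{\sqrt{-4 + E}}{4}$)
$X{\left(O \right)} = -84 + O$ ($X{\left(O \right)} = \left(-25 - 3\right) 3 + O = \left(-28\right) 3 + O = -84 + O$)
$X{\left(-3 \right)} h{\left(-3,0 \right)} 2 = \left(-84 - 3\right) \left(- \frac{\sqrt{-4 - 3}}{4}\right) 2 = - 87 \left(- \frac{\sqrt{-7}}{4}\right) 2 = - 87 \left(- \frac{i \sqrt{7}}{4}\right) 2 = \frac{87 i \sqrt{7}}{4} \cdot 2 = \frac{87 i \sqrt{7}}{2}$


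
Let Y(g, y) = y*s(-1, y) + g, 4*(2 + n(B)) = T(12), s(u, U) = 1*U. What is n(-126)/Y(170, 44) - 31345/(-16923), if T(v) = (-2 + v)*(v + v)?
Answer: 11165684/5939973 ≈ 1.8798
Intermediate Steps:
s(u, U) = U
T(v) = 2*v*(-2 + v) (T(v) = (-2 + v)*(2*v) = 2*v*(-2 + v))
n(B) = 58 (n(B) = -2 + (2*12*(-2 + 12))/4 = -2 + (2*12*10)/4 = -2 + (1/4)*240 = -2 + 60 = 58)
Y(g, y) = g + y**2 (Y(g, y) = y*y + g = y**2 + g = g + y**2)
n(-126)/Y(170, 44) - 31345/(-16923) = 58/(170 + 44**2) - 31345/(-16923) = 58/(170 + 1936) - 31345*(-1/16923) = 58/2106 + 31345/16923 = 58*(1/2106) + 31345/16923 = 29/1053 + 31345/16923 = 11165684/5939973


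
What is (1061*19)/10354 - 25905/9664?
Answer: -36701897/50030528 ≈ -0.73359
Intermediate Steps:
(1061*19)/10354 - 25905/9664 = 20159*(1/10354) - 25905*1/9664 = 20159/10354 - 25905/9664 = -36701897/50030528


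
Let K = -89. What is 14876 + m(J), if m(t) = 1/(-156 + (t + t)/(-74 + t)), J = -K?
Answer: 32161897/2162 ≈ 14876.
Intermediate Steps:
J = 89 (J = -1*(-89) = 89)
m(t) = 1/(-156 + 2*t/(-74 + t)) (m(t) = 1/(-156 + (2*t)/(-74 + t)) = 1/(-156 + 2*t/(-74 + t)))
14876 + m(J) = 14876 + (74 - 1*89)/(2*(-5772 + 77*89)) = 14876 + (74 - 89)/(2*(-5772 + 6853)) = 14876 + (½)*(-15)/1081 = 14876 + (½)*(1/1081)*(-15) = 14876 - 15/2162 = 32161897/2162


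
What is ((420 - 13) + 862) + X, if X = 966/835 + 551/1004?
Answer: 1065283409/838340 ≈ 1270.7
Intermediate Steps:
X = 1429949/838340 (X = 966*(1/835) + 551*(1/1004) = 966/835 + 551/1004 = 1429949/838340 ≈ 1.7057)
((420 - 13) + 862) + X = ((420 - 13) + 862) + 1429949/838340 = (407 + 862) + 1429949/838340 = 1269 + 1429949/838340 = 1065283409/838340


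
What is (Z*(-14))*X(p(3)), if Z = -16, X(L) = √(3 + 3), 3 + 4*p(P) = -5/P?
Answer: 224*√6 ≈ 548.69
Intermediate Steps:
p(P) = -¾ - 5/(4*P) (p(P) = -¾ + (-5/P)/4 = -¾ - 5/(4*P))
X(L) = √6
(Z*(-14))*X(p(3)) = (-16*(-14))*√6 = 224*√6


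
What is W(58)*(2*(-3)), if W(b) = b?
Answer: -348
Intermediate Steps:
W(58)*(2*(-3)) = 58*(2*(-3)) = 58*(-6) = -348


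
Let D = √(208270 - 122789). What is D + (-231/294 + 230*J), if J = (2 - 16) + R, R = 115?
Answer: 325209/14 + √85481 ≈ 23522.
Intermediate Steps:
J = 101 (J = (2 - 16) + 115 = -14 + 115 = 101)
D = √85481 ≈ 292.37
D + (-231/294 + 230*J) = √85481 + (-231/294 + 230*101) = √85481 + (-231*1/294 + 23230) = √85481 + (-11/14 + 23230) = √85481 + 325209/14 = 325209/14 + √85481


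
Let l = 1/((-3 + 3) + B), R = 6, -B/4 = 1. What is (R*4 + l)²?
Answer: 9025/16 ≈ 564.06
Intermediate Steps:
B = -4 (B = -4*1 = -4)
l = -¼ (l = 1/((-3 + 3) - 4) = 1/(0 - 4) = 1/(-4) = -¼ ≈ -0.25000)
(R*4 + l)² = (6*4 - ¼)² = (24 - ¼)² = (95/4)² = 9025/16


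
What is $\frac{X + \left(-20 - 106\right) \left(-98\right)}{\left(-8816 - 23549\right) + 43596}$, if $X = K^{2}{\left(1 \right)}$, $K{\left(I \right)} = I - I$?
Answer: $\frac{12348}{11231} \approx 1.0995$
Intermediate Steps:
$K{\left(I \right)} = 0$
$X = 0$ ($X = 0^{2} = 0$)
$\frac{X + \left(-20 - 106\right) \left(-98\right)}{\left(-8816 - 23549\right) + 43596} = \frac{0 + \left(-20 - 106\right) \left(-98\right)}{\left(-8816 - 23549\right) + 43596} = \frac{0 - -12348}{-32365 + 43596} = \frac{0 + 12348}{11231} = 12348 \cdot \frac{1}{11231} = \frac{12348}{11231}$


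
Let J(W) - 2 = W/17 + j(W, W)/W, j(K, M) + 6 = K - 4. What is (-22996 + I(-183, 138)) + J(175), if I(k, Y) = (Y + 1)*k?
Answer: -28809759/595 ≈ -48420.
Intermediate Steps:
j(K, M) = -10 + K (j(K, M) = -6 + (K - 4) = -6 + (-4 + K) = -10 + K)
I(k, Y) = k*(1 + Y) (I(k, Y) = (1 + Y)*k = k*(1 + Y))
J(W) = 2 + W/17 + (-10 + W)/W (J(W) = 2 + (W/17 + (-10 + W)/W) = 2 + W/17 + (-10 + W)/W)
(-22996 + I(-183, 138)) + J(175) = (-22996 - 183*(1 + 138)) + (3 - 10/175 + (1/17)*175) = (-22996 - 183*139) + (3 - 10*1/175 + 175/17) = (-22996 - 25437) + (3 - 2/35 + 175/17) = -48433 + 7876/595 = -28809759/595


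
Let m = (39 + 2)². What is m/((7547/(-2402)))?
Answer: -4037762/7547 ≈ -535.02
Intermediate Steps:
m = 1681 (m = 41² = 1681)
m/((7547/(-2402))) = 1681/((7547/(-2402))) = 1681/((7547*(-1/2402))) = 1681/(-7547/2402) = 1681*(-2402/7547) = -4037762/7547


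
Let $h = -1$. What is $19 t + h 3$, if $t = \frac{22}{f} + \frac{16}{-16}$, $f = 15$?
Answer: $\frac{88}{15} \approx 5.8667$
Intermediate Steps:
$t = \frac{7}{15}$ ($t = \frac{22}{15} + \frac{16}{-16} = 22 \cdot \frac{1}{15} + 16 \left(- \frac{1}{16}\right) = \frac{22}{15} - 1 = \frac{7}{15} \approx 0.46667$)
$19 t + h 3 = 19 \cdot \frac{7}{15} - 3 = \frac{133}{15} - 3 = \frac{88}{15}$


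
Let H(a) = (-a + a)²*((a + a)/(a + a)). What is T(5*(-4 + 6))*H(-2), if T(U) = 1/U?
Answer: 0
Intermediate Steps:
T(U) = 1/U
H(a) = 0 (H(a) = 0²*((2*a)/((2*a))) = 0*((2*a)*(1/(2*a))) = 0*1 = 0)
T(5*(-4 + 6))*H(-2) = 0/(5*(-4 + 6)) = 0/(5*2) = 0/10 = (⅒)*0 = 0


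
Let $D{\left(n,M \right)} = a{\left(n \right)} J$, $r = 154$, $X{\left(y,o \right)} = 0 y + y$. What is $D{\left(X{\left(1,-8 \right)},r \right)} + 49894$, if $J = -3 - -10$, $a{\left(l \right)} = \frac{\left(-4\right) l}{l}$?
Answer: $49866$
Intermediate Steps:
$X{\left(y,o \right)} = y$ ($X{\left(y,o \right)} = 0 + y = y$)
$a{\left(l \right)} = -4$
$J = 7$ ($J = -3 + 10 = 7$)
$D{\left(n,M \right)} = -28$ ($D{\left(n,M \right)} = \left(-4\right) 7 = -28$)
$D{\left(X{\left(1,-8 \right)},r \right)} + 49894 = -28 + 49894 = 49866$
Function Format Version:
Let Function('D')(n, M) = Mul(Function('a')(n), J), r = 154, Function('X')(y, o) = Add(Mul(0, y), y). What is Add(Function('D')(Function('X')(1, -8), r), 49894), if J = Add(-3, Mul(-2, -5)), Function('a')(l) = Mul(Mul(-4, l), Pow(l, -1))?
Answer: 49866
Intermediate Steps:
Function('X')(y, o) = y (Function('X')(y, o) = Add(0, y) = y)
Function('a')(l) = -4
J = 7 (J = Add(-3, 10) = 7)
Function('D')(n, M) = -28 (Function('D')(n, M) = Mul(-4, 7) = -28)
Add(Function('D')(Function('X')(1, -8), r), 49894) = Add(-28, 49894) = 49866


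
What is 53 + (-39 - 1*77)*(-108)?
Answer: 12581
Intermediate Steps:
53 + (-39 - 1*77)*(-108) = 53 + (-39 - 77)*(-108) = 53 - 116*(-108) = 53 + 12528 = 12581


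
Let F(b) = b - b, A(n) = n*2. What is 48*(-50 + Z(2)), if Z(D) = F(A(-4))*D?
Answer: -2400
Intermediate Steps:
A(n) = 2*n
F(b) = 0
Z(D) = 0 (Z(D) = 0*D = 0)
48*(-50 + Z(2)) = 48*(-50 + 0) = 48*(-50) = -2400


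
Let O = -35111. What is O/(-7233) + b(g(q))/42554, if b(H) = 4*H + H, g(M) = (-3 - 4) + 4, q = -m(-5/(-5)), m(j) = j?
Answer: 1494004999/307793082 ≈ 4.8539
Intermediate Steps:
q = -1 (q = -(-5)/(-5) = -(-5)*(-1)/5 = -1*1 = -1)
g(M) = -3 (g(M) = -7 + 4 = -3)
b(H) = 5*H
O/(-7233) + b(g(q))/42554 = -35111/(-7233) + (5*(-3))/42554 = -35111*(-1/7233) - 15*1/42554 = 35111/7233 - 15/42554 = 1494004999/307793082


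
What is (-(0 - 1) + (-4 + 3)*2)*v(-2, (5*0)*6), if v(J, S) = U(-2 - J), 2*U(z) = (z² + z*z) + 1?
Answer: -½ ≈ -0.50000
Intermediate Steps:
U(z) = ½ + z² (U(z) = ((z² + z*z) + 1)/2 = ((z² + z²) + 1)/2 = (2*z² + 1)/2 = (1 + 2*z²)/2 = ½ + z²)
v(J, S) = ½ + (-2 - J)²
(-(0 - 1) + (-4 + 3)*2)*v(-2, (5*0)*6) = (-(0 - 1) + (-4 + 3)*2)*(½ + (2 - 2)²) = (-1*(-1) - 1*2)*(½ + 0²) = (1 - 2)*(½ + 0) = -1*½ = -½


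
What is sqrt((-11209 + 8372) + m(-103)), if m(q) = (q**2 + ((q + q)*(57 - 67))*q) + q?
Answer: I*sqrt(204511) ≈ 452.23*I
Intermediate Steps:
m(q) = q - 19*q**2 (m(q) = (q**2 + ((2*q)*(-10))*q) + q = (q**2 + (-20*q)*q) + q = (q**2 - 20*q**2) + q = -19*q**2 + q = q - 19*q**2)
sqrt((-11209 + 8372) + m(-103)) = sqrt((-11209 + 8372) - 103*(1 - 19*(-103))) = sqrt(-2837 - 103*(1 + 1957)) = sqrt(-2837 - 103*1958) = sqrt(-2837 - 201674) = sqrt(-204511) = I*sqrt(204511)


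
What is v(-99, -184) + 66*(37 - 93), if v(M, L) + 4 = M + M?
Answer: -3898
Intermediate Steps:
v(M, L) = -4 + 2*M (v(M, L) = -4 + (M + M) = -4 + 2*M)
v(-99, -184) + 66*(37 - 93) = (-4 + 2*(-99)) + 66*(37 - 93) = (-4 - 198) + 66*(-56) = -202 - 3696 = -3898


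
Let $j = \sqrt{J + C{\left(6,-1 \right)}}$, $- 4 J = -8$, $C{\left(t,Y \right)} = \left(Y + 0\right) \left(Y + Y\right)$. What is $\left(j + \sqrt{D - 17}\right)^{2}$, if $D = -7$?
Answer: $-20 + 8 i \sqrt{6} \approx -20.0 + 19.596 i$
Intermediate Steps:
$C{\left(t,Y \right)} = 2 Y^{2}$ ($C{\left(t,Y \right)} = Y 2 Y = 2 Y^{2}$)
$J = 2$ ($J = \left(- \frac{1}{4}\right) \left(-8\right) = 2$)
$j = 2$ ($j = \sqrt{2 + 2 \left(-1\right)^{2}} = \sqrt{2 + 2 \cdot 1} = \sqrt{2 + 2} = \sqrt{4} = 2$)
$\left(j + \sqrt{D - 17}\right)^{2} = \left(2 + \sqrt{-7 - 17}\right)^{2} = \left(2 + \sqrt{-24}\right)^{2} = \left(2 + 2 i \sqrt{6}\right)^{2}$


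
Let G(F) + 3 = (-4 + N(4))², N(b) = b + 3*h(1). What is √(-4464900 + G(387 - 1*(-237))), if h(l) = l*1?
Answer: I*√4464894 ≈ 2113.0*I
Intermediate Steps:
h(l) = l
N(b) = 3 + b (N(b) = b + 3*1 = b + 3 = 3 + b)
G(F) = 6 (G(F) = -3 + (-4 + (3 + 4))² = -3 + (-4 + 7)² = -3 + 3² = -3 + 9 = 6)
√(-4464900 + G(387 - 1*(-237))) = √(-4464900 + 6) = √(-4464894) = I*√4464894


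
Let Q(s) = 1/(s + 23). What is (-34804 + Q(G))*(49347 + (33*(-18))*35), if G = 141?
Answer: -162999215235/164 ≈ -9.9390e+8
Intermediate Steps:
Q(s) = 1/(23 + s)
(-34804 + Q(G))*(49347 + (33*(-18))*35) = (-34804 + 1/(23 + 141))*(49347 + (33*(-18))*35) = (-34804 + 1/164)*(49347 - 594*35) = (-34804 + 1/164)*(49347 - 20790) = -5707855/164*28557 = -162999215235/164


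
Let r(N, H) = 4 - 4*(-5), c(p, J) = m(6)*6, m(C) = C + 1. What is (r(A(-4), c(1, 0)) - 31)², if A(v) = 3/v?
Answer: 49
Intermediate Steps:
m(C) = 1 + C
c(p, J) = 42 (c(p, J) = (1 + 6)*6 = 7*6 = 42)
r(N, H) = 24 (r(N, H) = 4 + 20 = 24)
(r(A(-4), c(1, 0)) - 31)² = (24 - 31)² = (-7)² = 49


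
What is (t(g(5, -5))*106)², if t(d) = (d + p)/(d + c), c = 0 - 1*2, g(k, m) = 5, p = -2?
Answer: 11236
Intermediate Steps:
c = -2 (c = 0 - 2 = -2)
t(d) = 1 (t(d) = (d - 2)/(d - 2) = (-2 + d)/(-2 + d) = 1)
(t(g(5, -5))*106)² = (1*106)² = 106² = 11236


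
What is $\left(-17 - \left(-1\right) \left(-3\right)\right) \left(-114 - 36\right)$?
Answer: $3000$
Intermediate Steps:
$\left(-17 - \left(-1\right) \left(-3\right)\right) \left(-114 - 36\right) = \left(-17 - 3\right) \left(-150\right) = \left(-20\right) \left(-150\right) = 3000$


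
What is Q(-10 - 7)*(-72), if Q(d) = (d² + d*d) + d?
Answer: -40392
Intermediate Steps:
Q(d) = d + 2*d² (Q(d) = (d² + d²) + d = 2*d² + d = d + 2*d²)
Q(-10 - 7)*(-72) = ((-10 - 7)*(1 + 2*(-10 - 7)))*(-72) = -17*(1 + 2*(-17))*(-72) = -17*(1 - 34)*(-72) = -17*(-33)*(-72) = 561*(-72) = -40392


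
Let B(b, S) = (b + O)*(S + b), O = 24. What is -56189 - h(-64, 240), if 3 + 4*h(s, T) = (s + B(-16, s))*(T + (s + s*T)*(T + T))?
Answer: -5212133873/4 ≈ -1.3030e+9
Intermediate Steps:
B(b, S) = (24 + b)*(S + b) (B(b, S) = (b + 24)*(S + b) = (24 + b)*(S + b))
h(s, T) = -¾ + (-128 + 9*s)*(T + 2*T*(s + T*s))/4 (h(s, T) = -¾ + ((s + ((-16)² + 24*s + 24*(-16) + s*(-16)))*(T + (s + s*T)*(T + T)))/4 = -¾ + ((s + (256 + 24*s - 384 - 16*s))*(T + (s + T*s)*(2*T)))/4 = -¾ + ((s + (-128 + 8*s))*(T + 2*T*(s + T*s)))/4 = -¾ + ((-128 + 9*s)*(T + 2*T*(s + T*s)))/4 = -¾ + (-128 + 9*s)*(T + 2*T*(s + T*s))/4)
-56189 - h(-64, 240) = -56189 - (-¾ - 32*240 - 64*(-64)*240² - 247/4*240*(-64) + (9/2)*240*(-64)² + (9/2)*240²*(-64)²) = -56189 - (-¾ - 7680 - 64*(-64)*57600 + 948480 + (9/2)*240*4096 + (9/2)*57600*4096) = -56189 - (-¾ - 7680 + 235929600 + 948480 + 4423680 + 1061683200) = -56189 - 1*5211909117/4 = -56189 - 5211909117/4 = -5212133873/4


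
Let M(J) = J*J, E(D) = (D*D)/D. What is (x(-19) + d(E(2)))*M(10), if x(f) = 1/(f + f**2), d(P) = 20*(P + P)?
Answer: 1368050/171 ≈ 8000.3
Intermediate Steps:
E(D) = D (E(D) = D**2/D = D)
d(P) = 40*P (d(P) = 20*(2*P) = 40*P)
M(J) = J**2
(x(-19) + d(E(2)))*M(10) = (1/((-19)*(1 - 19)) + 40*2)*10**2 = (-1/19/(-18) + 80)*100 = (-1/19*(-1/18) + 80)*100 = (1/342 + 80)*100 = (27361/342)*100 = 1368050/171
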